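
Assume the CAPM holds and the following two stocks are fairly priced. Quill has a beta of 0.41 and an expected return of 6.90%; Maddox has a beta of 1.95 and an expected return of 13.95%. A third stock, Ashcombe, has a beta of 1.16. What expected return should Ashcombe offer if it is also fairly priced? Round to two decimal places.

10.33%

MRP (SML slope) = (13.95% − 6.90%) / (1.95 − 0.41) = 7.05% / 1.54 = 4.5779%
R_f (intercept) = 6.90% − 0.41 × 4.5779% = 5.0231%
E(R_Ashcombe) = R_f + β × MRP = 5.0231% + 1.16 × 4.5779% = 10.33%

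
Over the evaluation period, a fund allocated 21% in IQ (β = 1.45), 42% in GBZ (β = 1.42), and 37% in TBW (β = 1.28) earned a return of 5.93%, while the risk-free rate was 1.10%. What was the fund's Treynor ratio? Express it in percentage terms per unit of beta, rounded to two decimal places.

β_P = 0.21×1.45 + 0.42×1.42 + 0.37×1.28 = 1.3745
Treynor = (R_P − R_f) / β_P = (5.93% − 1.10%) / 1.3745 = 4.83% / 1.3745 = 3.51%

3.51%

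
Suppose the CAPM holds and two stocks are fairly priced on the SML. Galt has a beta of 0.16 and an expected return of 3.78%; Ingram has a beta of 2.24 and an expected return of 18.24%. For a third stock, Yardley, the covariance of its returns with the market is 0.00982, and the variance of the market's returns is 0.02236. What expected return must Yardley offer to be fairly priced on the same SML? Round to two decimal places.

5.72%

MRP = (18.24% − 3.78%) / (2.24 − 0.16) = 6.9519%
R_f = 3.78% − 0.16 × 6.9519% = 2.6677%
β_Yardley = Cov / Var(R_m) = 0.00982 / 0.02236 = 0.4392
E(R_Yardley) = R_f + β × MRP = 2.6677% + 0.4392 × 6.9519% = 5.72%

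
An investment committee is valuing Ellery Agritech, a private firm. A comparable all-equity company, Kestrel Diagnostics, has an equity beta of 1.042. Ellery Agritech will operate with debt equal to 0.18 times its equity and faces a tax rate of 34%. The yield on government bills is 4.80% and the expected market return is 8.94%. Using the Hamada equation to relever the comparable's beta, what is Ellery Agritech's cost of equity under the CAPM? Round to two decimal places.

β_L = β_U × [1 + (1 − t)(D/E)] = 1.042 × [1 + (1 − 0.34) × 0.18]
    = 1.042 × [1 + 0.66 × 0.18] = 1.042 × 1.1188 = 1.1658
MRP = 8.94% − 4.80% = 4.14%
E(R) = R_f + β_L × MRP = 4.80% + 1.1658 × 4.14% = 9.63%

9.63%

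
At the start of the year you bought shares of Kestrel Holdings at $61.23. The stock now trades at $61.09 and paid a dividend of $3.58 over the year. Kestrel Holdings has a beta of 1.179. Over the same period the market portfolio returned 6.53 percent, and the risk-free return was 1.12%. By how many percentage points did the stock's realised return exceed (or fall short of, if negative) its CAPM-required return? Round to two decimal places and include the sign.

-1.88%

Realised HPR = (P1 + D1 − P0) / P0 = (61.09 + 3.58 − 61.23) / 61.23 = 3.44 / 61.23 = 5.6182%
MRP = 6.53% − 1.12% = 5.41%
CAPM required = R_f + β·MRP = 1.12% + 1.179 × 5.41% = 7.49839%
α = realised − required = 5.6182% − 7.49839% = -1.88%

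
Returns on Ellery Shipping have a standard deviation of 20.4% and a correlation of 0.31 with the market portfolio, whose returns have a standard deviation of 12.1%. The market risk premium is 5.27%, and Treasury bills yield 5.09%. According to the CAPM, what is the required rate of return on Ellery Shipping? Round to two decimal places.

7.84%

β = ρ × σ_i / σ_m = 0.31 × 20.4% / 12.1% = 0.5226
E(R) = 5.09% + 0.5226 × 5.27% = 7.84%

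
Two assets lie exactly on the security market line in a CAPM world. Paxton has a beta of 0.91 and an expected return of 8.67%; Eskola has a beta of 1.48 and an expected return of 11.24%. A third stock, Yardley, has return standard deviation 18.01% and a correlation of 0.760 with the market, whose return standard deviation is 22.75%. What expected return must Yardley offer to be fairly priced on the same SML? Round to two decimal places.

7.28%

MRP = (11.24% − 8.67%) / (1.48 − 0.91) = 4.5088%
R_f = 8.67% − 0.91 × 4.5088% = 4.5670%
β_Yardley = ρ·σ_i/σ_m = 0.760 × 18.01 / 22.75 = 0.6017
E(R_Yardley) = R_f + β × MRP = 4.5670% + 0.6017 × 4.5088% = 7.28%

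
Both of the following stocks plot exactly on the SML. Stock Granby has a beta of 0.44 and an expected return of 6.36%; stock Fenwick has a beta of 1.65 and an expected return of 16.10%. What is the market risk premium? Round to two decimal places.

Both satisfy E(R) = R_f + β·MRP, so the slope of the SML is
MRP = (16.10% − 6.36%) / (1.65 − 0.44) = 9.74% / 1.21 = 8.0496%

8.05%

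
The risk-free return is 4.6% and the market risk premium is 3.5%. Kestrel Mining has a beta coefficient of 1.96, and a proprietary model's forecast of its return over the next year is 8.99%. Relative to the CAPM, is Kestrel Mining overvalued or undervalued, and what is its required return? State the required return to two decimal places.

Overvalued; required return 11.46%

Required return = R_f + β·MRP = 4.6% + 1.96 × 3.5% = 11.46%
Forecast 8.99% < required 11.46% → the stock plots below the SML → overvalued.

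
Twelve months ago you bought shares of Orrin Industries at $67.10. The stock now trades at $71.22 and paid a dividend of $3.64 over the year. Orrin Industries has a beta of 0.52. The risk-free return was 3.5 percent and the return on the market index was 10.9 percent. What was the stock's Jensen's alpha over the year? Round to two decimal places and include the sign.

+4.22%

Realised HPR = (P1 + D1 − P0) / P0 = (71.22 + 3.64 − 67.10) / 67.10 = 7.76 / 67.10 = 11.5648%
MRP = 10.9% − 3.5% = 7.40%
CAPM required = R_f + β·MRP = 3.5% + 0.52 × 7.4% = 7.3480%
α = realised − required = 11.5648% − 7.3480% = +4.22%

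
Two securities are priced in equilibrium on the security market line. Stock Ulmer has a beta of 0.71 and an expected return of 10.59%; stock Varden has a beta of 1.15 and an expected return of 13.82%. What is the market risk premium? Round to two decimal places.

7.34%

Both satisfy E(R) = R_f + β·MRP, so the slope of the SML is
MRP = (13.82% − 10.59%) / (1.15 − 0.71) = 3.23% / 0.44 = 7.3409%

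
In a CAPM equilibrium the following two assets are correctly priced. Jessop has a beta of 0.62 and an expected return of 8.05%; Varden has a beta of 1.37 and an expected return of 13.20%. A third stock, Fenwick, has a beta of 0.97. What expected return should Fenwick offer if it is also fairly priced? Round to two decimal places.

10.45%

MRP (SML slope) = (13.20% − 8.05%) / (1.37 − 0.62) = 5.15% / 0.75 = 6.8667%
R_f (intercept) = 8.05% − 0.62 × 6.8667% = 3.7926%
E(R_Fenwick) = R_f + β × MRP = 3.7926% + 0.97 × 6.8667% = 10.45%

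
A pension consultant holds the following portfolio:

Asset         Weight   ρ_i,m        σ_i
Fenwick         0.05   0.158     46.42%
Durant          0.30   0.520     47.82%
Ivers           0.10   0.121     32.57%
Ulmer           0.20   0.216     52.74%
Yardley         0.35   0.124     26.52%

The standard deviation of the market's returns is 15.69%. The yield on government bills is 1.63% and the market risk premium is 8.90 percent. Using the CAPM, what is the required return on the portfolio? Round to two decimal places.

β_Fenwick = 0.158 × 46.42% / 15.69% = 0.4675
β_Durant = 0.520 × 47.82% / 15.69% = 1.5849
β_Ivers = 0.121 × 32.57% / 15.69% = 0.2512
β_Ulmer = 0.216 × 52.74% / 15.69% = 0.7261
β_Yardley = 0.124 × 26.52% / 15.69% = 0.2096
β_P = Σ w_i β_i = 0.05×0.4675 + 0.30×1.5849 + 0.10×0.2512 + 0.20×0.7261 + 0.35×0.2096 = 0.7425
E(R_P) = R_f + β_P × MRP = 1.63% + 0.7425 × 8.90% = 8.24%

8.24%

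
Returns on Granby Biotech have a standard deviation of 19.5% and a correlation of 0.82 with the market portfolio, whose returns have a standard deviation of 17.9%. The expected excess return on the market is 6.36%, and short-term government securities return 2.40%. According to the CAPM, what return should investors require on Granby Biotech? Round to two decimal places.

8.08%

β = ρ × σ_i / σ_m = 0.82 × 19.5% / 17.9% = 0.8933
E(R) = 2.40% + 0.8933 × 6.36% = 8.08%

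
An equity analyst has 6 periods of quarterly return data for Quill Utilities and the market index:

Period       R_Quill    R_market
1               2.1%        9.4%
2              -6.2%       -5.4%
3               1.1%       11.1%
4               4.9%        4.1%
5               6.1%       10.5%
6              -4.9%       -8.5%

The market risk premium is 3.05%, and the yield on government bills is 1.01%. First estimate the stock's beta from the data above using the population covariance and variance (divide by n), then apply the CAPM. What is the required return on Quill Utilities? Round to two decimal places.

Mean R_i = (2.1 − 6.2 + 1.1 + 4.9 + 6.1 − 4.9) / 6 = 0.5167%
Mean R_m = (9.4 − 5.4 + 11.1 + 4.1 + 10.5 − 8.5) / 6 = 3.5333%
Σ(R_i − R̄_i)(R_m − R̄_m) = 180.2667  ⇒  Cov = 180.2667 / 6 = 30.0445
Σ(R_m − R̄_m)² = 365.1333  ⇒  Var(R_m) = 365.1333 / 6 = 60.8556
β = Cov / Var(R_m) = 30.0445 / 60.8556 = 0.4937
E(R) = R_f + β × MRP = 1.01% + 0.4937 × 3.05% = 2.52%

2.52%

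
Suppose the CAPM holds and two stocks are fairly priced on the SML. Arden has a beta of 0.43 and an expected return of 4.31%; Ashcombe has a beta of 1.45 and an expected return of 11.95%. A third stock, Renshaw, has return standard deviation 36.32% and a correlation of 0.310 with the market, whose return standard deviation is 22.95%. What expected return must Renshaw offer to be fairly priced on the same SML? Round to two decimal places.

4.76%

MRP = (11.95% − 4.31%) / (1.45 − 0.43) = 7.4902%
R_f = 4.31% − 0.43 × 7.4902% = 1.0892%
β_Renshaw = ρ·σ_i/σ_m = 0.310 × 36.32 / 22.95 = 0.4906
E(R_Renshaw) = R_f + β × MRP = 1.0892% + 0.4906 × 7.4902% = 4.76%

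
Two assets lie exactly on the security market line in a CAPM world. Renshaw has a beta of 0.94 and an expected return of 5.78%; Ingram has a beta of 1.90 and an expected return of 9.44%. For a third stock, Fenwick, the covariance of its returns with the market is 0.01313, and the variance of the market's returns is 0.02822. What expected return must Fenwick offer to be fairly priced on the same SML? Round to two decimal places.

3.97%

MRP = (9.44% − 5.78%) / (1.90 − 0.94) = 3.8125%
R_f = 5.78% − 0.94 × 3.8125% = 2.1963%
β_Fenwick = Cov / Var(R_m) = 0.01313 / 0.02822 = 0.4653
E(R_Fenwick) = R_f + β × MRP = 2.1963% + 0.4653 × 3.8125% = 3.97%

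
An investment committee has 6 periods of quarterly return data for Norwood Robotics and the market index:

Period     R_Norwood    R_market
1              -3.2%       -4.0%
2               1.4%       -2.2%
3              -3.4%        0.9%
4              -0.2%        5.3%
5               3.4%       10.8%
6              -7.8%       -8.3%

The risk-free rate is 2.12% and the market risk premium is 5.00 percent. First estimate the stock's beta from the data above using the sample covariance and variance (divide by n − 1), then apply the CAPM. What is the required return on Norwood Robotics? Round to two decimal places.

Mean R_i = (-3.2 + 1.4 − 3.4 − 0.2 + 3.4 − 7.8) / 6 = -1.6333%
Mean R_m = (-4.0 − 2.2 + 0.9 + 5.3 + 10.8 − 8.3) / 6 = 0.4167%
Σ(R_i − R̄_i)(R_m − R̄_m) = 111.1433  ⇒  Cov = 111.1433 / 5 = 22.2287
Σ(R_m − R̄_m)² = 234.2283  ⇒  Var(R_m) = 234.2283 / 5 = 46.8457
β = Cov / Var(R_m) = 22.2287 / 46.8457 = 0.4745
E(R) = R_f + β × MRP = 2.12% + 0.4745 × 5.00% = 4.49%

4.49%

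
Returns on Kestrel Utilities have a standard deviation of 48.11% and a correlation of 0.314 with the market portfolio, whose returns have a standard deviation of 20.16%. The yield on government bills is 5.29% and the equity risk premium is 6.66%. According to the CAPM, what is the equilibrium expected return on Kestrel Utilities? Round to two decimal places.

10.28%

β = ρ × σ_i / σ_m = 0.314 × 48.11% / 20.16% = 0.7493
E(R) = 5.29% + 0.7493 × 6.66% = 10.28%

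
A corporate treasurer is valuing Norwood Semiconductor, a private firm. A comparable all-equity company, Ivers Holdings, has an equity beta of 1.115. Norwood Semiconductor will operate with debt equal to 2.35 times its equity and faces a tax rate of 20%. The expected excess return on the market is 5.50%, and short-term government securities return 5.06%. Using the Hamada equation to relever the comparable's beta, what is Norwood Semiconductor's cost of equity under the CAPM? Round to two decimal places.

β_L = β_U × [1 + (1 − t)(D/E)] = 1.115 × [1 + (1 − 0.20) × 2.35]
    = 1.115 × [1 + 0.80 × 2.35] = 1.115 × 2.8800 = 3.2112
E(R) = R_f + β_L × MRP = 5.06% + 3.2112 × 5.50% = 22.72%

22.72%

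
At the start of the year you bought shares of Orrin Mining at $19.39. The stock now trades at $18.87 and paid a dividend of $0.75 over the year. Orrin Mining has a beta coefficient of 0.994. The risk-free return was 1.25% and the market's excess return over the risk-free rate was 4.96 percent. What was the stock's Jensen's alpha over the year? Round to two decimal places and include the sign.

-4.99%

Realised HPR = (P1 + D1 − P0) / P0 = (18.87 + 0.75 − 19.39) / 19.39 = 0.23 / 19.39 = 1.1862%
CAPM required = R_f + β·MRP = 1.25% + 0.994 × 4.96% = 6.18024%
α = realised − required = 1.1862% − 6.18024% = -4.99%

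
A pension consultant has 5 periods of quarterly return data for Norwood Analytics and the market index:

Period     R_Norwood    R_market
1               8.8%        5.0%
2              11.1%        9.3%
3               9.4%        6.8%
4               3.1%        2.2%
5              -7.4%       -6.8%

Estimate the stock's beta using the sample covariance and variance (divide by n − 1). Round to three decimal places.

1.204

Mean R_i = (8.8 + 11.1 + 9.4 + 3.1 − 7.4) / 5 = 5.0000%
Mean R_m = (5.0 + 9.3 + 6.8 + 2.2 − 6.8) / 5 = 3.3000%
Σ(R_i − R̄_i)(R_m − R̄_m) = 185.7900  ⇒  Cov = 185.7900 / 4 = 46.4475
Σ(R_m − R̄_m)² = 154.3600  ⇒  Var(R_m) = 154.3600 / 4 = 38.5900
β = Cov / Var(R_m) = 46.4475 / 38.5900 = 1.2036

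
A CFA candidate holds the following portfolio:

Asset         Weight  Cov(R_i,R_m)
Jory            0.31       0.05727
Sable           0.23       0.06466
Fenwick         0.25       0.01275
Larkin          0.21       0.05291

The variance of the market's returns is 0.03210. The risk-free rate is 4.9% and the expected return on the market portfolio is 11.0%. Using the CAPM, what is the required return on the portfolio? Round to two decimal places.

13.82%

β_Jory = 0.05727 / 0.03210 = 1.7841
β_Sable = 0.06466 / 0.03210 = 2.0143
β_Fenwick = 0.01275 / 0.03210 = 0.3972
β_Larkin = 0.05291 / 0.03210 = 1.6483
β_P = Σ w_i β_i = 0.31×1.7841 + 0.23×2.0143 + 0.25×0.3972 + 0.21×1.6483 = 1.4618
MRP = 11.0% − 4.9% = 6.10%
E(R_P) = R_f + β_P × MRP = 4.9% + 1.4618 × 6.1% = 13.82%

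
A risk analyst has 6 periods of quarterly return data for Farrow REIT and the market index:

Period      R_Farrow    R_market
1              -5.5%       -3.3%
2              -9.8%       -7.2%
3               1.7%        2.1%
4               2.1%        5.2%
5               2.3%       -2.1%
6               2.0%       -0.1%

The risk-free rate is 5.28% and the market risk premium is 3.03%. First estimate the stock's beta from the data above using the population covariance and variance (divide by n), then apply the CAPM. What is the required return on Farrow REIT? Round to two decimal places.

Mean R_i = (-5.5 − 9.8 + 1.7 + 2.1 + 2.3 + 2.0) / 6 = -1.2000%
Mean R_m = (-3.3 − 7.2 + 2.1 + 5.2 − 2.1 − 0.1) / 6 = -0.9000%
Σ(R_i − R̄_i)(R_m − R̄_m) = 91.6900  ⇒  Cov = 91.6900 / 6 = 15.2817
Σ(R_m − R̄_m)² = 93.7400  ⇒  Var(R_m) = 93.7400 / 6 = 15.6233
β = Cov / Var(R_m) = 15.2817 / 15.6233 = 0.9781
E(R) = R_f + β × MRP = 5.28% + 0.9781 × 3.03% = 8.24%

8.24%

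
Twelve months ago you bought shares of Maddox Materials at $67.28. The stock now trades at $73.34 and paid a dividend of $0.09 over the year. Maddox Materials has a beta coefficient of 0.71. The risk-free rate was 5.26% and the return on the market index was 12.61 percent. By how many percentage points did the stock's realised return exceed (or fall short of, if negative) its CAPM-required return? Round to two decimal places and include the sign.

-1.34%

Realised HPR = (P1 + D1 − P0) / P0 = (73.34 + 0.09 − 67.28) / 67.28 = 6.15 / 67.28 = 9.1409%
MRP = 12.61% − 5.26% = 7.35%
CAPM required = R_f + β·MRP = 5.26% + 0.71 × 7.35% = 10.4785%
α = realised − required = 9.1409% − 10.4785% = -1.34%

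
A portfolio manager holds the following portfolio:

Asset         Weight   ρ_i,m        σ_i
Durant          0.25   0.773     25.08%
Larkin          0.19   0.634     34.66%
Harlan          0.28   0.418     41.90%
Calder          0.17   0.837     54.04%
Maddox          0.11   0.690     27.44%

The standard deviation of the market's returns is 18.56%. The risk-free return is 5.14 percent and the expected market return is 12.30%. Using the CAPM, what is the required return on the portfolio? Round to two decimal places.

β_Durant = 0.773 × 25.08% / 18.56% = 1.0445
β_Larkin = 0.634 × 34.66% / 18.56% = 1.1840
β_Harlan = 0.418 × 41.90% / 18.56% = 0.9437
β_Calder = 0.837 × 54.04% / 18.56% = 2.4370
β_Maddox = 0.690 × 27.44% / 18.56% = 1.0201
β_P = Σ w_i β_i = 0.25×1.0445 + 0.19×1.1840 + 0.28×0.9437 + 0.17×2.4370 + 0.11×1.0201 = 1.2768
MRP = 12.30% − 5.14% = 7.16%
E(R_P) = R_f + β_P × MRP = 5.14% + 1.2768 × 7.16% = 14.28%

14.28%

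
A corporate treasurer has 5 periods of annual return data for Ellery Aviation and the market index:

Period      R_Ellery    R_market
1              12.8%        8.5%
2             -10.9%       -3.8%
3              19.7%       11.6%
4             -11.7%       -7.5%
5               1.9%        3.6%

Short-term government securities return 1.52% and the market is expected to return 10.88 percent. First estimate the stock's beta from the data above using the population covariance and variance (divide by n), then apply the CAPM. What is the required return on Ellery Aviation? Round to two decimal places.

Mean R_i = (12.8 − 10.9 + 19.7 − 11.7 + 1.9) / 5 = 2.3600%
Mean R_m = (8.5 − 3.8 + 11.6 − 7.5 + 3.6) / 5 = 2.4800%
Σ(R_i − R̄_i)(R_m − R̄_m) = 444.0660  ⇒  Cov = 444.0660 / 5 = 88.8132
Σ(R_m − R̄_m)² = 259.7080  ⇒  Var(R_m) = 259.7080 / 5 = 51.9416
β = Cov / Var(R_m) = 88.8132 / 51.9416 = 1.7099
MRP = 10.88% − 1.52% = 9.36%
E(R) = R_f + β × MRP = 1.52% + 1.7099 × 9.36% = 17.52%

17.52%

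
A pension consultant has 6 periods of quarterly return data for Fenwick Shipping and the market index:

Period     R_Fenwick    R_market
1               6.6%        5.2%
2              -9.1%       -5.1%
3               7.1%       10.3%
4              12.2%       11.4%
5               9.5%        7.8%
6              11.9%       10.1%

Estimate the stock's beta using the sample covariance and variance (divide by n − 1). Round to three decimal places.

Mean R_i = (6.6 − 9.1 + 7.1 + 12.2 + 9.5 + 11.9) / 6 = 6.3667%
Mean R_m = (5.2 − 5.1 + 10.3 + 11.4 + 7.8 + 10.1) / 6 = 6.6167%
Σ(R_i − R̄_i)(R_m − R̄_m) = 234.4733  ⇒  Cov = 234.4733 / 5 = 46.8947
Σ(R_m − R̄_m)² = 189.2683  ⇒  Var(R_m) = 189.2683 / 5 = 37.8537
β = Cov / Var(R_m) = 46.8947 / 37.8537 = 1.2388

1.239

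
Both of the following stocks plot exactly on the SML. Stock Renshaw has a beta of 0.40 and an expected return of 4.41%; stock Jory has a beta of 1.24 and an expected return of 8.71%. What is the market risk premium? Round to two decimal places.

5.12%

Both satisfy E(R) = R_f + β·MRP, so the slope of the SML is
MRP = (8.71% − 4.41%) / (1.24 − 0.40) = 4.30% / 0.84 = 5.1190%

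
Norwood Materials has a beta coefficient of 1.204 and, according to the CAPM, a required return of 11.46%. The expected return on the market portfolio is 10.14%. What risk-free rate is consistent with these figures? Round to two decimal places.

3.67%

E(R) = R_f + β(E(R_m) − R_f) = R_f(1 − β) + β·E(R_m)
11.46% = R_f × (1 − 1.204) + 1.204 × 10.14%
11.46% = R_f × -0.204 + 12.20856%
R_f = (11.46% − 12.20856%) / -0.204 = 3.67%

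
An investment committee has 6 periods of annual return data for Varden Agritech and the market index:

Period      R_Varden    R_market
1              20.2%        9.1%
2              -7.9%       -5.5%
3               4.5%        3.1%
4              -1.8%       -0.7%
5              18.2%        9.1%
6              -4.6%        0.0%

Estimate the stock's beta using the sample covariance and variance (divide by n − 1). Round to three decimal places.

Mean R_i = (20.2 − 7.9 + 4.5 − 1.8 + 18.2 − 4.6) / 6 = 4.7667%
Mean R_m = (9.1 − 5.5 + 3.1 − 0.7 + 9.1 + 0.0) / 6 = 2.5167%
Σ(R_i − R̄_i)(R_m − R̄_m) = 336.1233  ⇒  Cov = 336.1233 / 5 = 67.2247
Σ(R_m − R̄_m)² = 167.9683  ⇒  Var(R_m) = 167.9683 / 5 = 33.5937
β = Cov / Var(R_m) = 67.2247 / 33.5937 = 2.0011

2.001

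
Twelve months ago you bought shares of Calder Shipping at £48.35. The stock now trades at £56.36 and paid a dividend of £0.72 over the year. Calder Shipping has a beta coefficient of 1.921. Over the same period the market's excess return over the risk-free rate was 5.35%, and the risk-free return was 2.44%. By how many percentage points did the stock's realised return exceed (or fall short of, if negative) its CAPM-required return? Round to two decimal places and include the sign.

+5.34%

Realised HPR = (P1 + D1 − P0) / P0 = (56.36 + 0.72 − 48.35) / 48.35 = 8.73 / 48.35 = 18.0558%
CAPM required = R_f + β·MRP = 2.44% + 1.921 × 5.35% = 12.71735%
α = realised − required = 18.0558% − 12.71735% = +5.34%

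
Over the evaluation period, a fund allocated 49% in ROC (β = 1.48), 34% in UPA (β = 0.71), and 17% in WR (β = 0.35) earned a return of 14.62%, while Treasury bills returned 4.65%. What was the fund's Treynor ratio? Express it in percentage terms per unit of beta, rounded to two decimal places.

9.72%

β_P = 0.49×1.48 + 0.34×0.71 + 0.17×0.35 = 1.0261
Treynor = (R_P − R_f) / β_P = (14.62% − 4.65%) / 1.0261 = 9.97% / 1.0261 = 9.72%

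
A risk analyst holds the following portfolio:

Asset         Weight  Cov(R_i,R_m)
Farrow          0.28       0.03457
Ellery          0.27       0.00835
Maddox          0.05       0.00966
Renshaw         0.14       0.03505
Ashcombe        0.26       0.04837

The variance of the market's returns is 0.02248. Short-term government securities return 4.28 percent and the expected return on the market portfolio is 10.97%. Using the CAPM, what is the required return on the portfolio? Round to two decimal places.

β_Farrow = 0.03457 / 0.02248 = 1.5378
β_Ellery = 0.00835 / 0.02248 = 0.3714
β_Maddox = 0.00966 / 0.02248 = 0.4297
β_Renshaw = 0.03505 / 0.02248 = 1.5592
β_Ashcombe = 0.04837 / 0.02248 = 2.1517
β_P = Σ w_i β_i = 0.28×1.5378 + 0.27×0.3714 + 0.05×0.4297 + 0.14×1.5592 + 0.26×2.1517 = 1.3301
MRP = 10.97% − 4.28% = 6.69%
E(R_P) = R_f + β_P × MRP = 4.28% + 1.3301 × 6.69% = 13.18%

13.18%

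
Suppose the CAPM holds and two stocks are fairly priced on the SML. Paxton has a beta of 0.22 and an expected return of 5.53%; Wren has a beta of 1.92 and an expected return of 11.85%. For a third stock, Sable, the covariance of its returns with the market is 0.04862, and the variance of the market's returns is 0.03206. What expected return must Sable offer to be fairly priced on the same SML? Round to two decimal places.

10.35%

MRP = (11.85% − 5.53%) / (1.92 − 0.22) = 3.7176%
R_f = 5.53% − 0.22 × 3.7176% = 4.7121%
β_Sable = Cov / Var(R_m) = 0.04862 / 0.03206 = 1.5165
E(R_Sable) = R_f + β × MRP = 4.7121% + 1.5165 × 3.7176% = 10.35%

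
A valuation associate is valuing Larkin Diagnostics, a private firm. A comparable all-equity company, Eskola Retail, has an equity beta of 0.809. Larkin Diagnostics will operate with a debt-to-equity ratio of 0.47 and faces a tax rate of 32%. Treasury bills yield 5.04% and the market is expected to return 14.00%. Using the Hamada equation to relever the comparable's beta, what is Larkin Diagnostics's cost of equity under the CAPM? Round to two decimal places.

14.61%

β_L = β_U × [1 + (1 − t)(D/E)] = 0.809 × [1 + (1 − 0.32) × 0.47]
    = 0.809 × [1 + 0.68 × 0.47] = 0.809 × 1.3196 = 1.0676
MRP = 14.00% − 5.04% = 8.96%
E(R) = R_f + β_L × MRP = 5.04% + 1.0676 × 8.96% = 14.61%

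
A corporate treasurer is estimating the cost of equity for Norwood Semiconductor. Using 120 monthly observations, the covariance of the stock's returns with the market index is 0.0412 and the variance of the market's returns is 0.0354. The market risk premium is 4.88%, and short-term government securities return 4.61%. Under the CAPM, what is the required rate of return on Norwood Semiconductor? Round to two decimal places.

β = Cov(R_i, R_m) / Var(R_m) = 0.0412 / 0.0354 = 1.1638
E(R) = R_f + β × MRP = 4.61% + 1.1638 × 4.88% = 10.29%

10.29%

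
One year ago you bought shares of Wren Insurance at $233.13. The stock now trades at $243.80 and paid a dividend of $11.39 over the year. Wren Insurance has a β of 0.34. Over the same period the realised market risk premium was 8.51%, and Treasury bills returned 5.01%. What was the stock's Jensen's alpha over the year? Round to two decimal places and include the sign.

Realised HPR = (P1 + D1 − P0) / P0 = (243.80 + 11.39 − 233.13) / 233.13 = 22.06 / 233.13 = 9.4625%
CAPM required = R_f + β·MRP = 5.01% + 0.34 × 8.51% = 7.9034%
α = realised − required = 9.4625% − 7.9034% = +1.56%

+1.56%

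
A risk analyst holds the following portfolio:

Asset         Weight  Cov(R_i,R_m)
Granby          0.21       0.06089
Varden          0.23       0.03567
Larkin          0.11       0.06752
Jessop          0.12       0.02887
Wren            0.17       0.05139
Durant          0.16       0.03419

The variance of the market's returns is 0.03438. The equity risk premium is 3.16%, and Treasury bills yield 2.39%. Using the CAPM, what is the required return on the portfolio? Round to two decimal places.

β_Granby = 0.06089 / 0.03438 = 1.7711
β_Varden = 0.03567 / 0.03438 = 1.0375
β_Larkin = 0.06752 / 0.03438 = 1.9639
β_Jessop = 0.02887 / 0.03438 = 0.8397
β_Wren = 0.05139 / 0.03438 = 1.4948
β_Durant = 0.03419 / 0.03438 = 0.9945
β_P = Σ w_i β_i = 0.21×1.7711 + 0.23×1.0375 + 0.11×1.9639 + 0.12×0.8397 + 0.17×1.4948 + 0.16×0.9945 = 1.3406
E(R_P) = R_f + β_P × MRP = 2.39% + 1.3406 × 3.16% = 6.63%

6.63%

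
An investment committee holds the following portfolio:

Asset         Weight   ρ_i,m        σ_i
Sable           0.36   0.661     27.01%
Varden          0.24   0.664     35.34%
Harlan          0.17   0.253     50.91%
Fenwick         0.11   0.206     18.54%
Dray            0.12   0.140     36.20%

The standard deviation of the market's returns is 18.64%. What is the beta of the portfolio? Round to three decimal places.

β_Sable = 0.661 × 27.01% / 18.64% = 0.9578
β_Varden = 0.664 × 35.34% / 18.64% = 1.2589
β_Harlan = 0.253 × 50.91% / 18.64% = 0.6910
β_Fenwick = 0.206 × 18.54% / 18.64% = 0.2049
β_Dray = 0.140 × 36.20% / 18.64% = 0.2719
β_P = Σ w_i β_i = 0.36×0.9578 + 0.24×1.2589 + 0.17×0.6910 + 0.11×0.2049 + 0.12×0.2719 = 0.8196

0.820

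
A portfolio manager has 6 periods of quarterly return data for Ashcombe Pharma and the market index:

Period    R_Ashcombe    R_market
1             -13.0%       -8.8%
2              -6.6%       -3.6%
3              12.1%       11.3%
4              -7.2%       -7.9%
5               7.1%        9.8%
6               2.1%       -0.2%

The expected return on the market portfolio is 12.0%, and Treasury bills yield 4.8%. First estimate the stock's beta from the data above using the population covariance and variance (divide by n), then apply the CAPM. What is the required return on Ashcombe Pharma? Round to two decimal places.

12.48%

Mean R_i = (-13.0 − 6.6 + 12.1 − 7.2 + 7.1 + 2.1) / 6 = -0.9167%
Mean R_m = (-8.8 − 3.6 + 11.3 − 7.9 + 9.8 − 0.2) / 6 = 0.1000%
Σ(R_i − R̄_i)(R_m − R̄_m) = 401.4800  ⇒  Cov = 401.4800 / 6 = 66.9133
Σ(R_m − R̄_m)² = 376.5200  ⇒  Var(R_m) = 376.5200 / 6 = 62.7533
β = Cov / Var(R_m) = 66.9133 / 62.7533 = 1.0663
MRP = 12.0% − 4.8% = 7.20%
E(R) = R_f + β × MRP = 4.8% + 1.0663 × 7.2% = 12.48%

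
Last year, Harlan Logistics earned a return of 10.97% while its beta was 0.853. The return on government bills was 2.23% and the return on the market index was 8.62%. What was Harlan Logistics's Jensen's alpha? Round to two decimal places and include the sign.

Market excess return = 8.62% − 2.23% = 6.39%
CAPM benchmark = R_f + β(R_m − R_f) = 2.23% + 0.853 × 6.39% = 7.68067%
α = actual − benchmark = 10.97% − 7.68067% = +3.29%

+3.29%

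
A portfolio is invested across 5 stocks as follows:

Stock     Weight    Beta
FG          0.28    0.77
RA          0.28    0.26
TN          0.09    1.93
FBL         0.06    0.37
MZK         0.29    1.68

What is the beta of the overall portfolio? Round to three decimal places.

β_P = Σ w_i β_i = 0.28×0.77 + 0.28×0.26 + 0.09×1.93 + 0.06×0.37 + 0.29×1.68 = 0.9715

0.972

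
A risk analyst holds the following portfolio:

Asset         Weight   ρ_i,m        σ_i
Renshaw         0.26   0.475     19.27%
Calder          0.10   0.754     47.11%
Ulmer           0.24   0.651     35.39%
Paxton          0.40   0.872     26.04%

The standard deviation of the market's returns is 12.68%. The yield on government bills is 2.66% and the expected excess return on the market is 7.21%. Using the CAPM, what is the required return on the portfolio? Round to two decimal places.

14.34%

β_Renshaw = 0.475 × 19.27% / 12.68% = 0.7219
β_Calder = 0.754 × 47.11% / 12.68% = 2.8013
β_Ulmer = 0.651 × 35.39% / 12.68% = 1.8169
β_Paxton = 0.872 × 26.04% / 12.68% = 1.7908
β_P = Σ w_i β_i = 0.26×0.7219 + 0.10×2.8013 + 0.24×1.8169 + 0.40×1.7908 = 1.6202
E(R_P) = R_f + β_P × MRP = 2.66% + 1.6202 × 7.21% = 14.34%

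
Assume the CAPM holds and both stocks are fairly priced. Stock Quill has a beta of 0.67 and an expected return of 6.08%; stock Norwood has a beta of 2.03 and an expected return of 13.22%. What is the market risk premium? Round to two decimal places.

5.25%

Both satisfy E(R) = R_f + β·MRP, so the slope of the SML is
MRP = (13.22% − 6.08%) / (2.03 − 0.67) = 7.14% / 1.36 = 5.2500%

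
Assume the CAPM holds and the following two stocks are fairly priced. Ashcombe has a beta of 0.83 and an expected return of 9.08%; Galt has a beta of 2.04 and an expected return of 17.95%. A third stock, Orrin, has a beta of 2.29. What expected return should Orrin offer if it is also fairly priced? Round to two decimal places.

19.78%

MRP (SML slope) = (17.95% − 9.08%) / (2.04 − 0.83) = 8.87% / 1.21 = 7.3306%
R_f (intercept) = 9.08% − 0.83 × 7.3306% = 2.9956%
E(R_Orrin) = R_f + β × MRP = 2.9956% + 2.29 × 7.3306% = 19.78%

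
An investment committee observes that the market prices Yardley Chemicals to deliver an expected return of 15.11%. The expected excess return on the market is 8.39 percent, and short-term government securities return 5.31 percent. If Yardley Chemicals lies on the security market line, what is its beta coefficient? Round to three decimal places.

1.168

β = (E(R) − R_f) / MRP = (15.11% − 5.31%) / 8.39% = 9.80% / 8.39% = 1.168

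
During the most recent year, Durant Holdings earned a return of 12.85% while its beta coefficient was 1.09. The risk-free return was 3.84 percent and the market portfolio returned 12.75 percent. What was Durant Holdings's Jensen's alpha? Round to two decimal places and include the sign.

Market excess return = 12.75% − 3.84% = 8.91%
CAPM benchmark = R_f + β(R_m − R_f) = 3.84% + 1.09 × 8.91% = 13.5519%
α = actual − benchmark = 12.85% − 13.5519% = -0.70%

-0.70%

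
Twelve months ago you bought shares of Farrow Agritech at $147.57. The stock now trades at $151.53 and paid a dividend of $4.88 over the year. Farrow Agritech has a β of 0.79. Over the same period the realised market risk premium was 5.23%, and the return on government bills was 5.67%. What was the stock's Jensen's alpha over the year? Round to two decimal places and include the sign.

Realised HPR = (P1 + D1 − P0) / P0 = (151.53 + 4.88 − 147.57) / 147.57 = 8.84 / 147.57 = 5.9904%
CAPM required = R_f + β·MRP = 5.67% + 0.79 × 5.23% = 9.8017%
α = realised − required = 5.9904% − 9.8017% = -3.81%

-3.81%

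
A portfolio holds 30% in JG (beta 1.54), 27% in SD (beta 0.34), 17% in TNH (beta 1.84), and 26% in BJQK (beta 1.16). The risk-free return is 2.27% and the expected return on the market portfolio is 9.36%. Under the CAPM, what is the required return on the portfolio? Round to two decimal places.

β_P = Σ w_i β_i = 0.30×1.54 + 0.27×0.34 + 0.17×1.84 + 0.26×1.16 = 1.1682
MRP = 9.36% − 2.27% = 7.09%
E(R_P) = R_f + β_P × MRP = 2.27% + 1.1682 × 7.09% = 10.55%

10.55%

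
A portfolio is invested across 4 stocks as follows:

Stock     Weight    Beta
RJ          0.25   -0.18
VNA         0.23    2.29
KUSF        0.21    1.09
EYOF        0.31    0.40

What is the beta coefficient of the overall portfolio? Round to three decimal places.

β_P = Σ w_i β_i = 0.25×-0.18 + 0.23×2.29 + 0.21×1.09 + 0.31×0.40 = 0.8346

0.835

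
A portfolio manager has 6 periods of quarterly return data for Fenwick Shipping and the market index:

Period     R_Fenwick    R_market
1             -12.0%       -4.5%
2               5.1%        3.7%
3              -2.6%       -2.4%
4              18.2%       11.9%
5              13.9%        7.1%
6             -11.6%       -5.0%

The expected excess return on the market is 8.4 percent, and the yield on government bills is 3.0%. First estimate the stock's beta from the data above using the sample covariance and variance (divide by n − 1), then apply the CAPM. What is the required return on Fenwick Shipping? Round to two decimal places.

Mean R_i = (-12.0 + 5.1 − 2.6 + 18.2 + 13.9 − 11.6) / 6 = 1.8333%
Mean R_m = (-4.5 + 3.7 − 2.4 + 11.9 + 7.1 − 5.0) / 6 = 1.8000%
Σ(R_i − R̄_i)(R_m − R̄_m) = 432.5800  ⇒  Cov = 432.5800 / 5 = 86.5160
Σ(R_m − R̄_m)² = 237.2800  ⇒  Var(R_m) = 237.2800 / 5 = 47.4560
β = Cov / Var(R_m) = 86.5160 / 47.4560 = 1.8231
E(R) = R_f + β × MRP = 3.0% + 1.8231 × 8.4% = 18.31%

18.31%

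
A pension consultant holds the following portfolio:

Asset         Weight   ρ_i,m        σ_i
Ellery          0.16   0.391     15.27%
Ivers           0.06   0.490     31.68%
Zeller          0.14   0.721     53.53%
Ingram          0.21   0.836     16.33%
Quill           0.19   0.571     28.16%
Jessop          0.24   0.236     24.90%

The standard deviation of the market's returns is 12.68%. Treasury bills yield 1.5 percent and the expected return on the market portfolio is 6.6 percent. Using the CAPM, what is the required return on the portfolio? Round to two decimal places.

7.38%

β_Ellery = 0.391 × 15.27% / 12.68% = 0.4709
β_Ivers = 0.490 × 31.68% / 12.68% = 1.2242
β_Zeller = 0.721 × 53.53% / 12.68% = 3.0438
β_Ingram = 0.836 × 16.33% / 12.68% = 1.0766
β_Quill = 0.571 × 28.16% / 12.68% = 1.2681
β_Jessop = 0.236 × 24.90% / 12.68% = 0.4634
β_P = Σ w_i β_i = 0.16×0.4709 + 0.06×1.2242 + 0.14×3.0438 + 0.21×1.0766 + 0.19×1.2681 + 0.24×0.4634 = 1.1532
MRP = 6.6% − 1.5% = 5.10%
E(R_P) = R_f + β_P × MRP = 1.5% + 1.1532 × 5.1% = 7.38%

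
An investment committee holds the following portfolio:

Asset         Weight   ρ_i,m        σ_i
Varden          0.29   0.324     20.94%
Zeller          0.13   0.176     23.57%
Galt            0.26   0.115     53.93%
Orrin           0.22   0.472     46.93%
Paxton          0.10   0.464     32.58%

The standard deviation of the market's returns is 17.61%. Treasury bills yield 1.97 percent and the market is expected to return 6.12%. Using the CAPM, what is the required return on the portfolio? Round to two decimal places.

β_Varden = 0.324 × 20.94% / 17.61% = 0.3853
β_Zeller = 0.176 × 23.57% / 17.61% = 0.2356
β_Galt = 0.115 × 53.93% / 17.61% = 0.3522
β_Orrin = 0.472 × 46.93% / 17.61% = 1.2579
β_Paxton = 0.464 × 32.58% / 17.61% = 0.8584
β_P = Σ w_i β_i = 0.29×0.3853 + 0.13×0.2356 + 0.26×0.3522 + 0.22×1.2579 + 0.10×0.8584 = 0.5965
MRP = 6.12% − 1.97% = 4.15%
E(R_P) = R_f + β_P × MRP = 1.97% + 0.5965 × 4.15% = 4.45%

4.45%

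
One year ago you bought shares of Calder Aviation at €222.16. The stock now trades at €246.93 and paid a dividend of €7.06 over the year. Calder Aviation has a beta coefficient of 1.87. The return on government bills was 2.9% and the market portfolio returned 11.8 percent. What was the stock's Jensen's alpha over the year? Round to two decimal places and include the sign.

-5.22%

Realised HPR = (P1 + D1 − P0) / P0 = (246.93 + 7.06 − 222.16) / 222.16 = 31.83 / 222.16 = 14.3275%
MRP = 11.8% − 2.9% = 8.90%
CAPM required = R_f + β·MRP = 2.9% + 1.87 × 8.9% = 19.5430%
α = realised − required = 14.3275% − 19.5430% = -5.22%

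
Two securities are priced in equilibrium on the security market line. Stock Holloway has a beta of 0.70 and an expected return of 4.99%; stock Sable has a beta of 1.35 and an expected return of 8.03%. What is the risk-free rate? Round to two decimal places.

1.72%

Both satisfy E(R) = R_f + β·MRP, so the slope of the SML is
MRP = (8.03% − 4.99%) / (1.35 − 0.70) = 3.04% / 0.65 = 4.6769%
R_f = E(R_Holloway) − β_Holloway·MRP = 4.99% − 0.70 × 4.6769% = 1.7162%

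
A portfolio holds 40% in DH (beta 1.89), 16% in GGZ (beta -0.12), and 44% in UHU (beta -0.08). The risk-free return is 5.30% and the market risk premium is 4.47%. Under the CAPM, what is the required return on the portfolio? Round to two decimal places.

8.44%

β_P = Σ w_i β_i = 0.40×1.89 + 0.16×-0.12 + 0.44×-0.08 = 0.7016
E(R_P) = R_f + β_P × MRP = 5.30% + 0.7016 × 4.47% = 8.44%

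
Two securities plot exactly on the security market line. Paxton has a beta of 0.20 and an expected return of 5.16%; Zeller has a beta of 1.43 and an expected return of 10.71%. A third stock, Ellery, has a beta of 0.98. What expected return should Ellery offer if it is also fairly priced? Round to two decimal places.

8.68%

MRP (SML slope) = (10.71% − 5.16%) / (1.43 − 0.20) = 5.55% / 1.23 = 4.5122%
R_f (intercept) = 5.16% − 0.20 × 4.5122% = 4.2576%
E(R_Ellery) = R_f + β × MRP = 4.2576% + 0.98 × 4.5122% = 8.68%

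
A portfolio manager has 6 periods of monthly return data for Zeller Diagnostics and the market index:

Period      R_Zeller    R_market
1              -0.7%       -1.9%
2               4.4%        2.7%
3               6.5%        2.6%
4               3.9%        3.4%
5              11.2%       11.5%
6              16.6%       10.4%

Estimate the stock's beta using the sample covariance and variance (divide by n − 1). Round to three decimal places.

Mean R_i = (-0.7 + 4.4 + 6.5 + 3.9 + 11.2 + 16.6) / 6 = 6.9833%
Mean R_m = (-1.9 + 2.7 + 2.6 + 3.4 + 11.5 + 10.4) / 6 = 4.7833%
Σ(R_i − R̄_i)(R_m − R̄_m) = 144.3883  ⇒  Cov = 144.3883 / 5 = 28.8777
Σ(R_m − R̄_m)² = 132.3483  ⇒  Var(R_m) = 132.3483 / 5 = 26.4697
β = Cov / Var(R_m) = 28.8777 / 26.4697 = 1.0910

1.091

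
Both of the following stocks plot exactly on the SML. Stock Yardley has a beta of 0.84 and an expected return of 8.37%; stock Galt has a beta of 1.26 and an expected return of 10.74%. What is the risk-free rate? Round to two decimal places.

3.63%

Both satisfy E(R) = R_f + β·MRP, so the slope of the SML is
MRP = (10.74% − 8.37%) / (1.26 − 0.84) = 2.37% / 0.42 = 5.6429%
R_f = E(R_Yardley) − β_Yardley·MRP = 8.37% − 0.84 × 5.6429% = 3.6300%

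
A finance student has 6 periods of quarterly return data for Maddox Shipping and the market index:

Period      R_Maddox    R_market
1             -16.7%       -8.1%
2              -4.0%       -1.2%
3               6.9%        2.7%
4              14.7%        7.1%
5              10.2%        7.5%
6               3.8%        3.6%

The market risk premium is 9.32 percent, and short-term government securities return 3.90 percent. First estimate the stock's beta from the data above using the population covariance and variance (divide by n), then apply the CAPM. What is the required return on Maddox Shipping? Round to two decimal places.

21.53%

Mean R_i = (-16.7 − 4.0 + 6.9 + 14.7 + 10.2 + 3.8) / 6 = 2.4833%
Mean R_m = (-8.1 − 1.2 + 2.7 + 7.1 + 7.5 + 3.6) / 6 = 1.9333%
Σ(R_i − R̄_i)(R_m − R̄_m) = 324.4433  ⇒  Cov = 324.4433 / 6 = 54.0739
Σ(R_m − R̄_m)² = 171.5333  ⇒  Var(R_m) = 171.5333 / 6 = 28.5889
β = Cov / Var(R_m) = 54.0739 / 28.5889 = 1.8914
E(R) = R_f + β × MRP = 3.90% + 1.8914 × 9.32% = 21.53%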